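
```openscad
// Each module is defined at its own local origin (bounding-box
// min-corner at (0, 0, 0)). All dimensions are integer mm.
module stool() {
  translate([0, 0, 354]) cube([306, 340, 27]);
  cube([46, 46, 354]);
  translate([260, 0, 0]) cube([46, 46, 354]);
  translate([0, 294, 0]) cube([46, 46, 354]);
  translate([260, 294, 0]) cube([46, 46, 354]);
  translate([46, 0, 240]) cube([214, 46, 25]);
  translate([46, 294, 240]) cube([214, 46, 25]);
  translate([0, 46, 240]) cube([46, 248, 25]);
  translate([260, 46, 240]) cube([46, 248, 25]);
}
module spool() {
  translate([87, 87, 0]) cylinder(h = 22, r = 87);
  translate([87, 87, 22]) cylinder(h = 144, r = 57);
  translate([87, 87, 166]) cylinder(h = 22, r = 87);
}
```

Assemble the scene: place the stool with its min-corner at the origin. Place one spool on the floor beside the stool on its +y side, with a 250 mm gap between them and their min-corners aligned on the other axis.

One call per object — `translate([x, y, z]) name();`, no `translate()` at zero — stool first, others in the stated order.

stool();
translate([0, 590, 0]) spool();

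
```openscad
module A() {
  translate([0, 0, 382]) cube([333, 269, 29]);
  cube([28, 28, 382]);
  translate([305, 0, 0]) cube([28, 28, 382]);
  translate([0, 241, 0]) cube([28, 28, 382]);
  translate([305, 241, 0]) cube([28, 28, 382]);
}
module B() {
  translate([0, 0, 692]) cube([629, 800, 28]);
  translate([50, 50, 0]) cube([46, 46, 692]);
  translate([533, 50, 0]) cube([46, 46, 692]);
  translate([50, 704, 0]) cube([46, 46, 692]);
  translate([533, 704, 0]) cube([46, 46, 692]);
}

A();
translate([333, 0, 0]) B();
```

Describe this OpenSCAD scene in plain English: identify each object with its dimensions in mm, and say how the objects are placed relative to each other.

A is a four-legged stool. The seat is a 333×269×29 mm slab whose top surface is at z = 411 mm; four square legs, each 28×28 mm in cross-section, run from the floor (z = 0) to the underside of the seat, each flush with a corner of the seat.

B is a table: top 629 mm (x) × 800 mm (y), 28 mm thick, upper face at z = 720 mm, on four 46×46 mm square legs, each inset 50 mm from the nearest pair of top edges, running from z = 0 to the bottom of the top.

The table is against the stool's +x side, with their −y faces flush.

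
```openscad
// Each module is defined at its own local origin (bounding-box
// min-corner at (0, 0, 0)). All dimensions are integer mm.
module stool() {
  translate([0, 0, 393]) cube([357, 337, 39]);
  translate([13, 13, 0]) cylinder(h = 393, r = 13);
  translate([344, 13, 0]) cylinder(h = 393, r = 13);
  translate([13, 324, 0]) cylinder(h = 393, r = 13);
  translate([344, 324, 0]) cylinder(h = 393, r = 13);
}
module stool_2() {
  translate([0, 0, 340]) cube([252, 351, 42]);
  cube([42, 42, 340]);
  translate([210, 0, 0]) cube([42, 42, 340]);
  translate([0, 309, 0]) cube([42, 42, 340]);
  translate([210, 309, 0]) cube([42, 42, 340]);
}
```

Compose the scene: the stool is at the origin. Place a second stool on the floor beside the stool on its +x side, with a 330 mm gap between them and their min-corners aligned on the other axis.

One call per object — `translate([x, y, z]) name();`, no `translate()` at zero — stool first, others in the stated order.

stool();
translate([687, 0, 0]) stool_2();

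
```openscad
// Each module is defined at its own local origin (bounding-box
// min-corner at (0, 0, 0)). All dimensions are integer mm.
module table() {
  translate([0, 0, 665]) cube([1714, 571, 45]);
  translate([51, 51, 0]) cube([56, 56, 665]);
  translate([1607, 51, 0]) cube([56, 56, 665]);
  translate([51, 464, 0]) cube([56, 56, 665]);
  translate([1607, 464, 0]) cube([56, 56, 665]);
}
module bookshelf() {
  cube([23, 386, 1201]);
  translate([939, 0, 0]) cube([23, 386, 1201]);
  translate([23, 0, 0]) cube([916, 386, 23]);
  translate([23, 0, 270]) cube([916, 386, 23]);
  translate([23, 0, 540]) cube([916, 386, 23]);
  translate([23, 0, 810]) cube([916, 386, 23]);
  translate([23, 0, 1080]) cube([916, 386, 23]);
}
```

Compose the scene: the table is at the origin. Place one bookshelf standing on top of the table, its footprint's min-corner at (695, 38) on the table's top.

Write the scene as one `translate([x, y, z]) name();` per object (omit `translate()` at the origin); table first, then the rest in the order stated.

table();
translate([695, 38, 710]) bookshelf();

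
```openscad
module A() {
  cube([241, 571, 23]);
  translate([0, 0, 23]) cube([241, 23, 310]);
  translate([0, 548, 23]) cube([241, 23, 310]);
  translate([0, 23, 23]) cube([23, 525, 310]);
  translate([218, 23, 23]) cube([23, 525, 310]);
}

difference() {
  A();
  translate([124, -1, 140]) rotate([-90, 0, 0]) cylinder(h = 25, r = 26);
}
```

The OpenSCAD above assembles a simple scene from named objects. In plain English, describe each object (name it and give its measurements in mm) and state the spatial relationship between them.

A is an open storage box with external size 241×571×333 mm and wall thickness 23 mm (the base is also 23 mm thick). The base covers the whole footprint; the four walls stand on the base, with the y-facing walls full-width and the x-facing walls fitting between their inner faces.

The open box has a circular hole of radius 26 mm through its front wall, centred at (x = 124, z = 140).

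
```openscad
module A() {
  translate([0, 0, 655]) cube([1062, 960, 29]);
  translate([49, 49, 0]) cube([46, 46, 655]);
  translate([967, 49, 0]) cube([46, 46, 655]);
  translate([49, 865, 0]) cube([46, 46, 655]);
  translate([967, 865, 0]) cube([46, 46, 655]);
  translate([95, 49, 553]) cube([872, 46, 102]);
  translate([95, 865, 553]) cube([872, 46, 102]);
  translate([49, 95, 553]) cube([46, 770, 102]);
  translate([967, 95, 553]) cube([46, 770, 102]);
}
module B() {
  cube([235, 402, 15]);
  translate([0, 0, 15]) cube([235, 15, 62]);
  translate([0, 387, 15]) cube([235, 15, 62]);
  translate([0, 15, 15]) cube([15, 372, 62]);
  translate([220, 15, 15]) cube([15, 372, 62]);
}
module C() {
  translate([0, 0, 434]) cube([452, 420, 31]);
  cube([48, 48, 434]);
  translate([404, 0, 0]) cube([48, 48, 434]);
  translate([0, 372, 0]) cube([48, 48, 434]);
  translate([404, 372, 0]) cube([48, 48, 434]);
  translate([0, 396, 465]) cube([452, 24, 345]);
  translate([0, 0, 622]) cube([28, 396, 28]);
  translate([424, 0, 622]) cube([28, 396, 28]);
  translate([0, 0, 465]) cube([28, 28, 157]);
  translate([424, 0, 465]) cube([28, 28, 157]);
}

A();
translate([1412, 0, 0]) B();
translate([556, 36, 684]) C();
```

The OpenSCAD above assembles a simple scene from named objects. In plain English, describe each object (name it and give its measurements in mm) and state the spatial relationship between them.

A is a table: top 1062 mm (x) × 960 mm (y), 29 mm thick, upper face at z = 684 mm, on four 46×46 mm square legs, each inset 49 mm from the nearest pair of top edges, running from z = 0 to the bottom of the top. Four apron rails, 46 mm thick and 102 mm tall, run between adjacent legs with their top edges flush with the underside of the top and their outer faces flush with the legs' outer faces.

B is an open storage box with external size 235×402×77 mm and wall thickness 15 mm (the base is also 15 mm thick). The base covers the whole footprint; the four walls stand on the base, with the y-facing walls full-width and the x-facing walls fitting between their inner faces.

C is a chair. The seat is a 452×420×31 mm slab with its top at z = 465 mm, on four 48×48 mm corner legs (flush with the seat edges, standing on z = 0). A flat backrest 24 mm thick, 345 mm tall, spans the full seat width and rises from the seat top along its +y edge, rear face flush with the rear of the seat. Two armrests of 28×28 mm section run along each side from the seat's front edge to the front of the backrest, top faces 185 mm above the seat top and outer faces flush with the seat's x-edges; a 28×28 mm post under the front of each armrest stands on the seat at the front corner.

The open box is on the floor beside the table on its +x side. The chair is on top of the table.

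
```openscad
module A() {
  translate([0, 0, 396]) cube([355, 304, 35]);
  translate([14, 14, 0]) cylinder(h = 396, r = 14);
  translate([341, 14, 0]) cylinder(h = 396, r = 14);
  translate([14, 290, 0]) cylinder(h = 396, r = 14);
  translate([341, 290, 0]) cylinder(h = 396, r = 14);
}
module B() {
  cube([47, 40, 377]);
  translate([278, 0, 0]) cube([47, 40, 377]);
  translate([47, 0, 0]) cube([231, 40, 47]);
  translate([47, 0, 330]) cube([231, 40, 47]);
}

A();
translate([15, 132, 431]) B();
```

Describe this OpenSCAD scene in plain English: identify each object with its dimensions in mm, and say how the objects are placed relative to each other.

A is a simple wooden stool: a rectangular seat 355 mm (x) by 304 mm (y), 35 mm thick, top face at z = 431 mm, on four round legs, each 28 mm in diameter. The legs rest on z = 0, each leg's axis is inset half a diameter from the nearest pair of seat edges (so the leg's bounding box is flush with the corner).

B is a picture frame with a 231×283 mm rectangular opening (x by z) and a uniform 47 mm border on every side. Frame depth is 40 mm along y. It is built from two vertical stiles running the full outside height and two horizontal rails spanning the gap between the stiles.

The picture frame is on top of the stool, centred.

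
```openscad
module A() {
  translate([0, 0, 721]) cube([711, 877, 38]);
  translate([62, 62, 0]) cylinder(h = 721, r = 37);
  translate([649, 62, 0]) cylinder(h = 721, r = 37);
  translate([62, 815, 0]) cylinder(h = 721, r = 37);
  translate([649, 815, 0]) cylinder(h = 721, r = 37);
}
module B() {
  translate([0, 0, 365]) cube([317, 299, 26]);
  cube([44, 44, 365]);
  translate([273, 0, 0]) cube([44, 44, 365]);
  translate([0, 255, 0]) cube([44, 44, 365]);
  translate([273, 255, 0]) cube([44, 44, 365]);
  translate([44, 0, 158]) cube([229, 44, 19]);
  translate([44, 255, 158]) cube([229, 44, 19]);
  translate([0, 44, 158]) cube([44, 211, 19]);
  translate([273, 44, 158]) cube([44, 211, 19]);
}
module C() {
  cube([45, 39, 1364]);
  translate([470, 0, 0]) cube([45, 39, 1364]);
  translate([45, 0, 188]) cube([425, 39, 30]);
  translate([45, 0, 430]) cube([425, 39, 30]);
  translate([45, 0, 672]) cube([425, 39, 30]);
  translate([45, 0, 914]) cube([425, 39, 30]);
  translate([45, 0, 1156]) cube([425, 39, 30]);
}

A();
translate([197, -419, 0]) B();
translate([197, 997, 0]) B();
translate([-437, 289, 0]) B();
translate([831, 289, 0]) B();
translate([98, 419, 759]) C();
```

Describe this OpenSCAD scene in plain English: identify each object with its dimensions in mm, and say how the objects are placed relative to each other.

A is a table: top 711 mm (x) × 877 mm (y), 38 mm thick, upper face at z = 759 mm, on four round legs of 74 mm diameter, each leg's bounding box inset 25 mm from the nearest pair of top edges, running from z = 0 to the bottom of the top.

B is a four-legged stool. The seat is a 317×299×26 mm slab whose top surface is at z = 391 mm; four square legs, each 44×44 mm in cross-section, run from the floor (z = 0) to the underside of the seat, each flush with a corner of the seat. Four stretchers, 44 mm wide and 19 mm tall, connect adjacent legs with their undersides at z = 158 mm, each running between the inner faces of the legs it joins and aligned with the legs' outer faces on the other axis.

C is a straight ladder. Two 45×39 mm vertical rails, 1364 mm tall, stand 515 mm apart (outside-to-outside) with their front faces coplanar on the −y side. 5 rungs, each 39 mm deep and 30 mm tall, span between the inner faces of the rails, front faces flush with the rails. The lowest rung's underside is at z = 188 mm and rungs are spaced 242 mm apart (underside to underside).

Four stools sit around the table at the −y, +y, −x, +x sides. The ladder is on top of the table, centred.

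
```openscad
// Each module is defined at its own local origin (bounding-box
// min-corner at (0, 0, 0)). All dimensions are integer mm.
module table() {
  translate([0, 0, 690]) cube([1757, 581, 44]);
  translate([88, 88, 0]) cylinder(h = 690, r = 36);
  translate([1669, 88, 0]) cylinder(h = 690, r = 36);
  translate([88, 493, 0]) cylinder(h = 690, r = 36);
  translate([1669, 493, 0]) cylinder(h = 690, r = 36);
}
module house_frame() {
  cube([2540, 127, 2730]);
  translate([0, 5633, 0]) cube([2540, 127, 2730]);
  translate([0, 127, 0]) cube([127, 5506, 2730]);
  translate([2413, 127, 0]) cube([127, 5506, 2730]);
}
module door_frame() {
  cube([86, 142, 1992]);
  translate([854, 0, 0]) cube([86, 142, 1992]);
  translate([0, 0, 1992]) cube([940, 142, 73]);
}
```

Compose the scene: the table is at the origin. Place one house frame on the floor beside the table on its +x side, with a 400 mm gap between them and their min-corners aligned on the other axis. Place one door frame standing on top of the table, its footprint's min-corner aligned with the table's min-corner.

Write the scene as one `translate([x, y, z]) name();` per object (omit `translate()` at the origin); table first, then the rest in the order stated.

table();
translate([2157, 0, 0]) house_frame();
translate([0, 0, 734]) door_frame();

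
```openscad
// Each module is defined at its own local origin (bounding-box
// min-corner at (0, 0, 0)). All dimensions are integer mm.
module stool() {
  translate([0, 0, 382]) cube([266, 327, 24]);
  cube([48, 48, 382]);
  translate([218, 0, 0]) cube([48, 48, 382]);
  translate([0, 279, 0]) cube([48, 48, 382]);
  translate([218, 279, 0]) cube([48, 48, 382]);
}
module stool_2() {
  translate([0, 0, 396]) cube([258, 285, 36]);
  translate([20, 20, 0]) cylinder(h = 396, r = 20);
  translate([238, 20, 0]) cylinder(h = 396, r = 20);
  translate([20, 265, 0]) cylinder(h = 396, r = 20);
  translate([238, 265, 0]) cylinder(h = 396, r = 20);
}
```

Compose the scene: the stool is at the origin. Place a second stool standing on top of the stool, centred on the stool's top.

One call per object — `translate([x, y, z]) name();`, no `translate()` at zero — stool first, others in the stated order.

stool();
translate([4, 21, 406]) stool_2();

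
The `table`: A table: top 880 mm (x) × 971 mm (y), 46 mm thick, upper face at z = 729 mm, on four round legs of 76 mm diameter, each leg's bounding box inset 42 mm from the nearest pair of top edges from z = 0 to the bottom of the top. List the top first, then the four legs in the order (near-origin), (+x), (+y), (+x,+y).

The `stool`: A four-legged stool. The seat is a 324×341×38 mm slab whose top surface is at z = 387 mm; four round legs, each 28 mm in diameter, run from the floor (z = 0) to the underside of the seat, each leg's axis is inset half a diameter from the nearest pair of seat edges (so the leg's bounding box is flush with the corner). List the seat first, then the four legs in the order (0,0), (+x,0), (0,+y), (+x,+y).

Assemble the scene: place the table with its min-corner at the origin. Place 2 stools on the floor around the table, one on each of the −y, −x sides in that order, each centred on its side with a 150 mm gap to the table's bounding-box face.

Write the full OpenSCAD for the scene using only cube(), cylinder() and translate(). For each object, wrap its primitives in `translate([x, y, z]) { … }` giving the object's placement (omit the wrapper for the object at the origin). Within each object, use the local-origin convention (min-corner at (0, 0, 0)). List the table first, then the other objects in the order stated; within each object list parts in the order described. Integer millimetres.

translate([0, 0, 683]) cube([880, 971, 46]);
translate([80, 80, 0]) cylinder(h = 683, r = 38);
translate([800, 80, 0]) cylinder(h = 683, r = 38);
translate([80, 891, 0]) cylinder(h = 683, r = 38);
translate([800, 891, 0]) cylinder(h = 683, r = 38);
translate([278, -491, 0]) {
  translate([0, 0, 349]) cube([324, 341, 38]);
  translate([14, 14, 0]) cylinder(h = 349, r = 14);
  translate([310, 14, 0]) cylinder(h = 349, r = 14);
  translate([14, 327, 0]) cylinder(h = 349, r = 14);
  translate([310, 327, 0]) cylinder(h = 349, r = 14);
}
translate([-474, 315, 0]) {
  translate([0, 0, 349]) cube([324, 341, 38]);
  translate([14, 14, 0]) cylinder(h = 349, r = 14);
  translate([310, 14, 0]) cylinder(h = 349, r = 14);
  translate([14, 327, 0]) cylinder(h = 349, r = 14);
  translate([310, 327, 0]) cylinder(h = 349, r = 14);
}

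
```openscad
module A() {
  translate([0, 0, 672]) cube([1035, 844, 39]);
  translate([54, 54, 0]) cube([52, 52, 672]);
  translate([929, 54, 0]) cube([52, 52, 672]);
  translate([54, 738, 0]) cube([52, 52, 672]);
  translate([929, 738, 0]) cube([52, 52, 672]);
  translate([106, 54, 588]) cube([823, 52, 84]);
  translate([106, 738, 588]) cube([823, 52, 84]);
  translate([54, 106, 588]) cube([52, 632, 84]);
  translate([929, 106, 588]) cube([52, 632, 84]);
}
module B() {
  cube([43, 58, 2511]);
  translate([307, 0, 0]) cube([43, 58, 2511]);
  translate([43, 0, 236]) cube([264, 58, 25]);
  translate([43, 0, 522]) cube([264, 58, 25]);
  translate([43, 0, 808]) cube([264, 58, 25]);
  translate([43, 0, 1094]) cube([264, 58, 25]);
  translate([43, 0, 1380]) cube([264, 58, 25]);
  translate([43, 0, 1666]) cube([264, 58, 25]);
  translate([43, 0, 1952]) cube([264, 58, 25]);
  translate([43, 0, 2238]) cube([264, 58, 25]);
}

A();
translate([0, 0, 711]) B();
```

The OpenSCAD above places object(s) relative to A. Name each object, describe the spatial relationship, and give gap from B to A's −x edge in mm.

A is a table. B is a ladder. The ladder is on top of the table. The gap from the ladder to the table's −x edge is 0 mm.

The ladder's min-x is at 0; the table's min-x is 0; gap = 0 mm.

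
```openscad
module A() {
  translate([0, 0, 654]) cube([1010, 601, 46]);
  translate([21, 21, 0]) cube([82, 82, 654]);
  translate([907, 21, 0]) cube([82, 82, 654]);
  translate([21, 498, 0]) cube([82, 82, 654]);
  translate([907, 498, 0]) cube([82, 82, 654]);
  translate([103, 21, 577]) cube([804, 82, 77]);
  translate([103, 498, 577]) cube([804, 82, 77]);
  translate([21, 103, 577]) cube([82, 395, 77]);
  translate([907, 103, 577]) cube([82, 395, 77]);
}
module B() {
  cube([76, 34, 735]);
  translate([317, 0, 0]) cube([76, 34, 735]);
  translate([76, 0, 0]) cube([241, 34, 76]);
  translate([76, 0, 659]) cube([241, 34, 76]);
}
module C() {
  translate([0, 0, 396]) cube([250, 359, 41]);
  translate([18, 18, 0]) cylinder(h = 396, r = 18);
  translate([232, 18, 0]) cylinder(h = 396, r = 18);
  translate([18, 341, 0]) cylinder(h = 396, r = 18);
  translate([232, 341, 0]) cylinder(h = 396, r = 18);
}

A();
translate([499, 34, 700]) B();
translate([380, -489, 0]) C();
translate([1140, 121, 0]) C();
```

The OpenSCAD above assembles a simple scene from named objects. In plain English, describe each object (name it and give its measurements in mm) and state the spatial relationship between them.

A is a table: top 1010 mm (x) × 601 mm (y), 46 mm thick, upper face at z = 700 mm, on four 82×82 mm square legs, each inset 21 mm from the nearest pair of top edges, running from z = 0 to the bottom of the top. Four apron rails, 82 mm thick and 77 mm tall, run between adjacent legs with their top edges flush with the underside of the top and their outer faces flush with the legs' outer faces.

B is a picture frame with a 241×583 mm rectangular opening (x by z) and a uniform 76 mm border on every side. Frame depth is 34 mm along y. It is built from two vertical stiles running the full outside height and two horizontal rails spanning the gap between the stiles.

C is a simple wooden stool: a rectangular seat 250 mm (x) by 359 mm (y), 41 mm thick, top face at z = 437 mm, on four round legs, each 36 mm in diameter. The legs rest on z = 0, each leg's axis is inset half a diameter from the nearest pair of seat edges (so the leg's bounding box is flush with the corner).

The picture frame is on top of the table. Two stools sit around the table at the −y, +x sides.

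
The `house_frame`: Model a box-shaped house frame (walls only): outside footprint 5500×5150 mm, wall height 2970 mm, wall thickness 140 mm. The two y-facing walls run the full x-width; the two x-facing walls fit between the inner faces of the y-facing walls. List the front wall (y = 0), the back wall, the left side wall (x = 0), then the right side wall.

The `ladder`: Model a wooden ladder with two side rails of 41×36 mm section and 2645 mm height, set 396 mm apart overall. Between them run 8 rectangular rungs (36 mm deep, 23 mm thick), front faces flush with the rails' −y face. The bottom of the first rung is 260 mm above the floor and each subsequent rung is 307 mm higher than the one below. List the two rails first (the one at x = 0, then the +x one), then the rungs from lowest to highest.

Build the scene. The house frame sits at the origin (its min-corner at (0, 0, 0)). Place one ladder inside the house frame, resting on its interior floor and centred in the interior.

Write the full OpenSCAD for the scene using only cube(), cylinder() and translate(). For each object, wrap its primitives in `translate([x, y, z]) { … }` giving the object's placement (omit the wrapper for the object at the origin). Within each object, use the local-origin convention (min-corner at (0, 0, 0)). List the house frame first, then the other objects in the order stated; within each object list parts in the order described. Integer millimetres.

cube([5500, 140, 2970]);
translate([0, 5010, 0]) cube([5500, 140, 2970]);
translate([0, 140, 0]) cube([140, 4870, 2970]);
translate([5360, 140, 0]) cube([140, 4870, 2970]);
translate([2552, 2557, 0]) {
  cube([41, 36, 2645]);
  translate([355, 0, 0]) cube([41, 36, 2645]);
  translate([41, 0, 260]) cube([314, 36, 23]);
  translate([41, 0, 567]) cube([314, 36, 23]);
  translate([41, 0, 874]) cube([314, 36, 23]);
  translate([41, 0, 1181]) cube([314, 36, 23]);
  translate([41, 0, 1488]) cube([314, 36, 23]);
  translate([41, 0, 1795]) cube([314, 36, 23]);
  translate([41, 0, 2102]) cube([314, 36, 23]);
  translate([41, 0, 2409]) cube([314, 36, 23]);
}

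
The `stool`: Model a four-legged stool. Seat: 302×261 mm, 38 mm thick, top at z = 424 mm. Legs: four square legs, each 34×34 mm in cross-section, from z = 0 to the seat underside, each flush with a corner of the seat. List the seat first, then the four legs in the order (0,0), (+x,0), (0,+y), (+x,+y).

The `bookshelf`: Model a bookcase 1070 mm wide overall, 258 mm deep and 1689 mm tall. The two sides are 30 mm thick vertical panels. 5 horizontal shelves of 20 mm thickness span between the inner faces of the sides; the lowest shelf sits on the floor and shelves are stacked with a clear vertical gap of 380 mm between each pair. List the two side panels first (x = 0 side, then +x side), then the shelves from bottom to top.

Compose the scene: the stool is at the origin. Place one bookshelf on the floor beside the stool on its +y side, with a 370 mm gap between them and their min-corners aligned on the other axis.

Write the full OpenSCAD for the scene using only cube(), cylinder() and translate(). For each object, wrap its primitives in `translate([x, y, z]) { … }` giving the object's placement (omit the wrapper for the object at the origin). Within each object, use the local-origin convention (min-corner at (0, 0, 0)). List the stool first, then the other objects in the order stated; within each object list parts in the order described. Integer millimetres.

translate([0, 0, 386]) cube([302, 261, 38]);
cube([34, 34, 386]);
translate([268, 0, 0]) cube([34, 34, 386]);
translate([0, 227, 0]) cube([34, 34, 386]);
translate([268, 227, 0]) cube([34, 34, 386]);
translate([0, 631, 0]) {
  cube([30, 258, 1689]);
  translate([1040, 0, 0]) cube([30, 258, 1689]);
  translate([30, 0, 0]) cube([1010, 258, 20]);
  translate([30, 0, 400]) cube([1010, 258, 20]);
  translate([30, 0, 800]) cube([1010, 258, 20]);
  translate([30, 0, 1200]) cube([1010, 258, 20]);
  translate([30, 0, 1600]) cube([1010, 258, 20]);
}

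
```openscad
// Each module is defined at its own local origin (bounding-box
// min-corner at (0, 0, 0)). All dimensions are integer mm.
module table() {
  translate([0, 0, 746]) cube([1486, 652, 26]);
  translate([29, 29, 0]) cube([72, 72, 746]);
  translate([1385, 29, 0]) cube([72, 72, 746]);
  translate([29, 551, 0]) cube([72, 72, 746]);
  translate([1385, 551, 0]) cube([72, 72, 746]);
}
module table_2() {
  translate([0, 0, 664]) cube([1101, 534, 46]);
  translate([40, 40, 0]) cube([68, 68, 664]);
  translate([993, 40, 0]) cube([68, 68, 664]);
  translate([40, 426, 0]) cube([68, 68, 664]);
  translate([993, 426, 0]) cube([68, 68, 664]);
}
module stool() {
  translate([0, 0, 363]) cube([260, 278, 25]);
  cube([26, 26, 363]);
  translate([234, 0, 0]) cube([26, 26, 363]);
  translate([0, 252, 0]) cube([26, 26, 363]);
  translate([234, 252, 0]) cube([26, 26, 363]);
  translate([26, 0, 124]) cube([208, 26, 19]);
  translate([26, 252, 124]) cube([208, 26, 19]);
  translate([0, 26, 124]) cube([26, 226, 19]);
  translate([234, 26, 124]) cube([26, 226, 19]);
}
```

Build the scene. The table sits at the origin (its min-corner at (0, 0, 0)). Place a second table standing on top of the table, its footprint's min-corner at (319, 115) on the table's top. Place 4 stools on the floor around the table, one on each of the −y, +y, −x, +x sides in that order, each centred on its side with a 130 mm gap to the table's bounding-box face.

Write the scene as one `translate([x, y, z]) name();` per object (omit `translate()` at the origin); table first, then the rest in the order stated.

table();
translate([319, 115, 772]) table_2();
translate([613, -408, 0]) stool();
translate([613, 782, 0]) stool();
translate([-390, 187, 0]) stool();
translate([1616, 187, 0]) stool();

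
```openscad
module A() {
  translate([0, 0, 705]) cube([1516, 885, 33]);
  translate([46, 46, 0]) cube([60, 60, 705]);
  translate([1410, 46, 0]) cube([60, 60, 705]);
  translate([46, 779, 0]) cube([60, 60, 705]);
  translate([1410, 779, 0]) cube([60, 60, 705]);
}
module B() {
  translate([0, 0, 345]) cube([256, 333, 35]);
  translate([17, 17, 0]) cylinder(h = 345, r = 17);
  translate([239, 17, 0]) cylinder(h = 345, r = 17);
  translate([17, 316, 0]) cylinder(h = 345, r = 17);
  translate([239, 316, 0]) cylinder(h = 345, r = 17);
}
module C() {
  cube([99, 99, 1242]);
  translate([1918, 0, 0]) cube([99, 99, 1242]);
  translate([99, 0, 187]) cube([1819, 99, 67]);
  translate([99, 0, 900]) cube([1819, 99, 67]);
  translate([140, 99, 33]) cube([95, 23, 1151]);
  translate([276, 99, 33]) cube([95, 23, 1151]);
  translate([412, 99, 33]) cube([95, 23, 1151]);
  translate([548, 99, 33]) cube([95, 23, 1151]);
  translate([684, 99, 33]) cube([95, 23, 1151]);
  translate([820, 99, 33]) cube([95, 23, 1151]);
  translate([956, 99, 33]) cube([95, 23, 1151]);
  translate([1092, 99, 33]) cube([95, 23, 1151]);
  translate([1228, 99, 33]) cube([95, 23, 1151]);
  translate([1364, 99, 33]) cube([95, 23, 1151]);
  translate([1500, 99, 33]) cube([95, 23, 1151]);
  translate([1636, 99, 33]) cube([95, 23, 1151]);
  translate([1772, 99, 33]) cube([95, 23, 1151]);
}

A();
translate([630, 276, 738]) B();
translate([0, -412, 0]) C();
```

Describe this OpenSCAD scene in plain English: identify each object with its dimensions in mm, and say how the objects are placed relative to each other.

A is a table: top 1516 mm (x) × 885 mm (y), 33 mm thick, upper face at z = 738 mm, on four 60×60 mm square legs, each inset 46 mm from the nearest pair of top edges, running from z = 0 to the bottom of the top.

B is a four-legged stool. The seat is a 256×333×35 mm slab whose top surface is at z = 380 mm; four round legs, each 34 mm in diameter, run from the floor (z = 0) to the underside of the seat, each leg's axis is inset half a diameter from the nearest pair of seat edges (so the leg's bounding box is flush with the corner).

C is a fence section. Two 99×99 mm posts, 1242 mm tall, stand on the floor with a clear span of 1819 mm between their inner faces. Two horizontal rails of 99×67 mm section span the gap between the posts with their undersides at z = 187 mm and z = 900 mm, flush with the posts' −y face. 13 pickets, each 95 mm wide, 23 mm thick and 1151 mm tall, are fixed to the +y face of the rails with their bottoms at z = 33 mm, evenly spaced across the span with equal gaps (rounded down to the nearest mm) at the −x end and between each pair — any rounding remainder accumulates at the +x end.

The stool is on top of the table, centred. The fence section is on the floor beside the table on its −y side.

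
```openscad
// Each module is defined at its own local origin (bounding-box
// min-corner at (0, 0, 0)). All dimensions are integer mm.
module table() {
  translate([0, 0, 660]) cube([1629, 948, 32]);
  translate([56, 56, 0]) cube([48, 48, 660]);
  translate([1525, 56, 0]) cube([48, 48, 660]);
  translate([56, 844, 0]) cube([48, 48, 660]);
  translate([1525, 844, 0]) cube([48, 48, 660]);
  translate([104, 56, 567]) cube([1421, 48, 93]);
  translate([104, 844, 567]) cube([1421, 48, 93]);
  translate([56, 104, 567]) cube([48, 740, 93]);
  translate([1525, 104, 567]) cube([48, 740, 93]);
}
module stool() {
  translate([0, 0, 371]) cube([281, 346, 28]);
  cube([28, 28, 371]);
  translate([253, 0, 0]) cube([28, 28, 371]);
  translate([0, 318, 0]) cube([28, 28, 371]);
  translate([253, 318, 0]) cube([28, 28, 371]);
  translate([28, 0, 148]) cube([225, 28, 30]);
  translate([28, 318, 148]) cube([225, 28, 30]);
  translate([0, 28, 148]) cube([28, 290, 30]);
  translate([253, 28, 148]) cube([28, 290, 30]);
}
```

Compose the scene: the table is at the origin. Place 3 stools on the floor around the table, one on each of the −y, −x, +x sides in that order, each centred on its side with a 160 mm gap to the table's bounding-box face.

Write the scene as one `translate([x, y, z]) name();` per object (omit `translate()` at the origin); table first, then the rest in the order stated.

table();
translate([674, -506, 0]) stool();
translate([-441, 301, 0]) stool();
translate([1789, 301, 0]) stool();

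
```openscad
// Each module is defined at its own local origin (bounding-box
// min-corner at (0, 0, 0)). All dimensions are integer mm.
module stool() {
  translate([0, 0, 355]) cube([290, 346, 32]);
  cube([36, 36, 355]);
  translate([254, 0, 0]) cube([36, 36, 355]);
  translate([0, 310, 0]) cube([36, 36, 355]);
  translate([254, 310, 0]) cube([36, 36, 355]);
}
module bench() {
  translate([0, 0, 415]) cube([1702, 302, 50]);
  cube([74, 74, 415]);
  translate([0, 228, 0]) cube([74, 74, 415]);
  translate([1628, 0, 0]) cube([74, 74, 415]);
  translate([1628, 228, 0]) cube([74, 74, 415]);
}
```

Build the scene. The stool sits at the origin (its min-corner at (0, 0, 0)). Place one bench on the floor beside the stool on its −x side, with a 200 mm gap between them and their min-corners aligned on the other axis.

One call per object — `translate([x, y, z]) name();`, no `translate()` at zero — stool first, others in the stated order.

stool();
translate([-1902, 0, 0]) bench();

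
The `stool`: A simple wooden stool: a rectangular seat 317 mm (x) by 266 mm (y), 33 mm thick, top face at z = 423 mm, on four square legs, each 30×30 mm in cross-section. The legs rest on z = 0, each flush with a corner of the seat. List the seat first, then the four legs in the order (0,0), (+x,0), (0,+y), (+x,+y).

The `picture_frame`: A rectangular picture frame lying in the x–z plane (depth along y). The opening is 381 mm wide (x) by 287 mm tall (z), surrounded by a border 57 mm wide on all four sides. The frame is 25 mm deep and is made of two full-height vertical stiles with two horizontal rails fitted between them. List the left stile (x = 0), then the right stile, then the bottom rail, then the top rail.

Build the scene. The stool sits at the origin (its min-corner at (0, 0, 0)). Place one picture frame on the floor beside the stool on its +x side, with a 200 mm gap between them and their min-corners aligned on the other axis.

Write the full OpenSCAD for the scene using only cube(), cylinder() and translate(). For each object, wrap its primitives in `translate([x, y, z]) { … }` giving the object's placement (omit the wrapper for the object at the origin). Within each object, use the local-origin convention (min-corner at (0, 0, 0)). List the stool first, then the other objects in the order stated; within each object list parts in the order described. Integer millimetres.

translate([0, 0, 390]) cube([317, 266, 33]);
cube([30, 30, 390]);
translate([287, 0, 0]) cube([30, 30, 390]);
translate([0, 236, 0]) cube([30, 30, 390]);
translate([287, 236, 0]) cube([30, 30, 390]);
translate([517, 0, 0]) {
  cube([57, 25, 401]);
  translate([438, 0, 0]) cube([57, 25, 401]);
  translate([57, 0, 0]) cube([381, 25, 57]);
  translate([57, 0, 344]) cube([381, 25, 57]);
}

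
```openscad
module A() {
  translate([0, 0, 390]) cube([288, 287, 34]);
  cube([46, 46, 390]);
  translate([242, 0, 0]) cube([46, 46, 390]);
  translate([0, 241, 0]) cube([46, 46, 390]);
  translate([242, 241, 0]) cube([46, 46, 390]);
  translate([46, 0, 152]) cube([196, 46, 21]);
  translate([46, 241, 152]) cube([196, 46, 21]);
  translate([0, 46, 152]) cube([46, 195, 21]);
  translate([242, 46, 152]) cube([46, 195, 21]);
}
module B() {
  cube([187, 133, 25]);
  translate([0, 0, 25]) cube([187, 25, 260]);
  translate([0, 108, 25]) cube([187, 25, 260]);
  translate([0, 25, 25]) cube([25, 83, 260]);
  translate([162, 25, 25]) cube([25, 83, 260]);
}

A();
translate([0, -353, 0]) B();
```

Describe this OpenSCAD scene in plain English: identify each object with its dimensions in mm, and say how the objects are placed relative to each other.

A is a four-legged stool. The seat is a 288×287×34 mm slab whose top surface is at z = 424 mm; four square legs, each 46×46 mm in cross-section, run from the floor (z = 0) to the underside of the seat, each flush with a corner of the seat. Four stretchers, 46 mm wide and 21 mm tall, connect adjacent legs with their undersides at z = 152 mm, each running between the inner faces of the legs it joins and aligned with the legs' outer faces on the other axis.

B is an open-topped rectangular box: outside dimensions 187×133×285 mm, with a uniform wall and base thickness of 25 mm. The base is a full 187×133 slab on the floor; four walls sit on top of the base. The front and back walls (the −y and +y sides) span the full width; the two side walls fit between them.

The open box is on the floor beside the stool on its −y side.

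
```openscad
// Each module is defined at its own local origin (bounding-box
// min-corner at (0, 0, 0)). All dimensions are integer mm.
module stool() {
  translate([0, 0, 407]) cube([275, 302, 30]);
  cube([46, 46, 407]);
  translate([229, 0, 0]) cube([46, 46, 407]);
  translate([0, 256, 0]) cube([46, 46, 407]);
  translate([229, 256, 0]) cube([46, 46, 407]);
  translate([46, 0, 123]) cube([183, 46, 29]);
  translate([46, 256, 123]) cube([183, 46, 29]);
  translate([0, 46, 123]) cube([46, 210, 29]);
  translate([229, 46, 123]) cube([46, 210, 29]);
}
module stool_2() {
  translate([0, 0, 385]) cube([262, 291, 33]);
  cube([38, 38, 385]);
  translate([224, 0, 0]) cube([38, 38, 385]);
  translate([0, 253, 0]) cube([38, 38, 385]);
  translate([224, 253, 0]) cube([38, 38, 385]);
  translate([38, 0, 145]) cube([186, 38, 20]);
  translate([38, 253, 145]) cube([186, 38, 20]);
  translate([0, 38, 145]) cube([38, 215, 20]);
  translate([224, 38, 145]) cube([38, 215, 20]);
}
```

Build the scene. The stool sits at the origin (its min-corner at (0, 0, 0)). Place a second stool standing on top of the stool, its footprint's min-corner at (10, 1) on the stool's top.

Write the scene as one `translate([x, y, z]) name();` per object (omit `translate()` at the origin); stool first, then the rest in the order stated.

stool();
translate([10, 1, 437]) stool_2();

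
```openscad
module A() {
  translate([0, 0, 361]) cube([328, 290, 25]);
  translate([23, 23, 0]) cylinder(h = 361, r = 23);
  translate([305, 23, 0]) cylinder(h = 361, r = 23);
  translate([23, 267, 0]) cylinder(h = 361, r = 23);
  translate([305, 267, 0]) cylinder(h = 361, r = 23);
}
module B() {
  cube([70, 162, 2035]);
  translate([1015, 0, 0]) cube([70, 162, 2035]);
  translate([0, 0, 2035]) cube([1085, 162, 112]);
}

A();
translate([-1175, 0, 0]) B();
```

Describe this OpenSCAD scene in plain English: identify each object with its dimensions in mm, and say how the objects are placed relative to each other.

A is a four-legged stool. The seat is 328×290 mm, 25 mm thick, top at z = 386 mm. It stands on four round legs, each 46 mm in diameter, from z = 0 to the seat underside, each leg's axis is inset half a diameter from the nearest pair of seat edges (so the leg's bounding box is flush with the corner).

B is a rectangular door frame: two vertical jambs of 70×162 mm section, 2035 mm tall, with a clear opening 945 mm wide between their inner faces. A header 112 mm tall and 162 mm deep lies on top of the jambs and spans the full outside width.

The door frame is on the floor beside the stool on its −x side.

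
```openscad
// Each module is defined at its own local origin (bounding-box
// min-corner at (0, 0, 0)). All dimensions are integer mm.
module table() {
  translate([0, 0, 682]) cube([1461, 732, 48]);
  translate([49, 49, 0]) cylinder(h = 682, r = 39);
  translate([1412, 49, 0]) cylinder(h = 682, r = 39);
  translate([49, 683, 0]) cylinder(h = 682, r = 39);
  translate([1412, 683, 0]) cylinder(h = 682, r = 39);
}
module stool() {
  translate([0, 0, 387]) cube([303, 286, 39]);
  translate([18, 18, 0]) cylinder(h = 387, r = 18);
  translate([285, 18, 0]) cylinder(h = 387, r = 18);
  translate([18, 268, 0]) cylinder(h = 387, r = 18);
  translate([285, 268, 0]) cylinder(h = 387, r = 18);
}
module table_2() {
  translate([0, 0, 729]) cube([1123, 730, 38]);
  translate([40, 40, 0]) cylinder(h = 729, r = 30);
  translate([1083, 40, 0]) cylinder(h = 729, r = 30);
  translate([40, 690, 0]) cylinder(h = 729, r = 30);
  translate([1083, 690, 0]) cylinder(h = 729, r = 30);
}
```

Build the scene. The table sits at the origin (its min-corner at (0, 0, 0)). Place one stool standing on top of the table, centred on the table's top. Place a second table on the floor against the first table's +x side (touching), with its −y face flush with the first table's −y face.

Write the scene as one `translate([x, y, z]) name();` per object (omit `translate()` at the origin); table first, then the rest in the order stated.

table();
translate([579, 223, 730]) stool();
translate([1461, 0, 0]) table_2();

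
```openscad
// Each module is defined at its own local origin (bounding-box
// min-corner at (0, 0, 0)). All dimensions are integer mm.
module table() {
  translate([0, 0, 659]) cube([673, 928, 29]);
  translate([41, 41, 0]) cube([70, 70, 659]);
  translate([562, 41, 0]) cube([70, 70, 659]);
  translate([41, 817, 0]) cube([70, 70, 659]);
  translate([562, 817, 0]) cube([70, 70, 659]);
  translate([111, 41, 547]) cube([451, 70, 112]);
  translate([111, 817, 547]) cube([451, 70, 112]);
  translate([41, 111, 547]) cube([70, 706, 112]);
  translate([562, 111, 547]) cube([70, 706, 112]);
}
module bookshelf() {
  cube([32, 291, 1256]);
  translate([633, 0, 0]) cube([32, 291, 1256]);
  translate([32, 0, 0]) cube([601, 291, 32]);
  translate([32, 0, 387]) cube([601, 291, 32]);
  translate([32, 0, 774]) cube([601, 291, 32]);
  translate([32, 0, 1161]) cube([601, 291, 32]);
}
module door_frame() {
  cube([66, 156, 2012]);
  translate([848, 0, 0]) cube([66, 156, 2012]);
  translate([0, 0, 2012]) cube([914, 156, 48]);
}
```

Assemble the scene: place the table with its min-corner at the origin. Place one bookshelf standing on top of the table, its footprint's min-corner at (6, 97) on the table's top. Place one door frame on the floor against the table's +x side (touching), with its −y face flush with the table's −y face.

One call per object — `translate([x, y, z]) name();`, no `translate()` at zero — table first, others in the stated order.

table();
translate([6, 97, 688]) bookshelf();
translate([673, 0, 0]) door_frame();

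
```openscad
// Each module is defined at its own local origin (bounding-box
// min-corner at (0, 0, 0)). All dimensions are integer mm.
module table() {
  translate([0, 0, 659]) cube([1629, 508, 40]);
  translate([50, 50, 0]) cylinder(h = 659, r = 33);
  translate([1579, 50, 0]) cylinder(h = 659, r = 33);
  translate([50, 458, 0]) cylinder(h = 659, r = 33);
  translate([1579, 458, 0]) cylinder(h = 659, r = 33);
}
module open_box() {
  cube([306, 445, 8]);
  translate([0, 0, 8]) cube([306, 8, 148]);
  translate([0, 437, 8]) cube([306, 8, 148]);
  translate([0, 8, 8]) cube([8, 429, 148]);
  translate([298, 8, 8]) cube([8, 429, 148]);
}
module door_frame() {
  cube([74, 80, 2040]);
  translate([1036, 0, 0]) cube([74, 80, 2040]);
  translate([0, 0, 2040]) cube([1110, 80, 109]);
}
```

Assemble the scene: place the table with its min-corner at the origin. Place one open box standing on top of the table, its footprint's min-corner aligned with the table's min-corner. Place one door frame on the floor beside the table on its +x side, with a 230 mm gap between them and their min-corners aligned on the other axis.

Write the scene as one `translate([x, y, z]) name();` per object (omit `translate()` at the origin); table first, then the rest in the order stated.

table();
translate([0, 0, 699]) open_box();
translate([1859, 0, 0]) door_frame();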